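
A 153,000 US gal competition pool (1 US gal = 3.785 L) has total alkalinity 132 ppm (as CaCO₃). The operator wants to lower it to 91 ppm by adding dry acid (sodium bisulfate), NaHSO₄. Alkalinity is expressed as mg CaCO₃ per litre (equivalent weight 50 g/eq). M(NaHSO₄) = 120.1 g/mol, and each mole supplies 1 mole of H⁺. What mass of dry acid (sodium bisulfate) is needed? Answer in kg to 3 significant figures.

Volume: 153,000 US gal × 3.785 L/gal = 579,105 L.
Alkalinity to neutralize: (132 − 91) = 41 mg/L as CaCO₃ × 579,105 L = 23,740 g as CaCO₃.
Equivalents of H⁺ required: 23,740 ÷ 50 g/eq = 474.9 eq = 474.9 mol NaHSO₄.
Mass of NaHSO₄: 474.9 × 120.1 = 57,030 g.

57.0 kg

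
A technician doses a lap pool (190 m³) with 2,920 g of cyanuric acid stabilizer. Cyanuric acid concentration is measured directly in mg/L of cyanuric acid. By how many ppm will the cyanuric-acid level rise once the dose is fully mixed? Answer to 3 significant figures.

Volume: 190 m³ = 190,000 L.
Rise: 2,920 g / 190,000 L × 1000 = 15.37 mg/L.

15.4 ppm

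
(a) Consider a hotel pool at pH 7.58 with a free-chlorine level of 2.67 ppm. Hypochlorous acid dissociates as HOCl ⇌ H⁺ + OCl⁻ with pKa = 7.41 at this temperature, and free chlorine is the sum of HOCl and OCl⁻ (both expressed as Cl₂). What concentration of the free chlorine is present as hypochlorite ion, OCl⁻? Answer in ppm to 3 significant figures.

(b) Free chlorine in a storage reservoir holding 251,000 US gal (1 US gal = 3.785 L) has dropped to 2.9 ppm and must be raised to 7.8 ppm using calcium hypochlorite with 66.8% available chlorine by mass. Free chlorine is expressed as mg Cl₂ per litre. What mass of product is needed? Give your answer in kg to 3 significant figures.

(a) 1.59 ppm; (b) 6.97 kg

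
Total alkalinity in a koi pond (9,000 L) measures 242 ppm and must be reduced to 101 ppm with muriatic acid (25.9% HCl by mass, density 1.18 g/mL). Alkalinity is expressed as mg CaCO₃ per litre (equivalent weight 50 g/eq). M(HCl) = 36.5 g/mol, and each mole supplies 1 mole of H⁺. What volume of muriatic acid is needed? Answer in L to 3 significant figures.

Alkalinity to neutralize: (242 − 101) = 141 mg/L as CaCO₃ × 9,000 L = 1269 g as CaCO₃.
Equivalents of H⁺ required: 1269 ÷ 50 g/eq = 25.38 eq = 25.38 mol HCl.
Mass of HCl: 25.38 × 36.5 = 926.4 g.
Mass of 25.9% solution: 926.4 / 0.259 = 3577 g.
Volume: 3577 g ÷ 1.18 g/mL = 3031 mL.

3.03 L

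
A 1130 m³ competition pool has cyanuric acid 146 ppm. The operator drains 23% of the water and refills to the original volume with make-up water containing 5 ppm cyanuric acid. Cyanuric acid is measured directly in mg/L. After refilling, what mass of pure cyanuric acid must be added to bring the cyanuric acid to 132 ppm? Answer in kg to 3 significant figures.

Volume: 1130 m³ = 1,130,000 L.
After draining 23% and refilling: 146 × 0.77 + 5 × 0.23 = 113.57 ppm.
Deficit to target: 132 − 113.57 = 18.43 mg/L.
Mass: 18.43 mg/L × 1,130,000 L = 20,830 g cyanuric acid.

20.8 kg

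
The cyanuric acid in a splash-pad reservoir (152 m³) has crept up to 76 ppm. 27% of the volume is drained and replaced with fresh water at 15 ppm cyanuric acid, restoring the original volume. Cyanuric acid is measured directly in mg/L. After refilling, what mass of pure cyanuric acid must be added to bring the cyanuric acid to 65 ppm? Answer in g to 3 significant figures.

831 g

Volume: 152 m³ = 152,000 L.
After draining 27% and refilling: 76 × 0.73 + 15 × 0.27 = 59.53 ppm.
Deficit to target: 65 − 59.53 = 5.47 mg/L.
Mass: 5.47 mg/L × 152,000 L = 831.4 g cyanuric acid.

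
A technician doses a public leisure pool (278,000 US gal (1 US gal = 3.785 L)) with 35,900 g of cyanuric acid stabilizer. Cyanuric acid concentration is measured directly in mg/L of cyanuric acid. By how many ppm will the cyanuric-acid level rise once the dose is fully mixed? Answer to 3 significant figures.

Volume: 278,000 US gal × 3.785 L/gal = 1,052,230 L.
Rise: 35,900 g / 1,052,230 L × 1000 = 34.12 mg/L.

34.1 ppm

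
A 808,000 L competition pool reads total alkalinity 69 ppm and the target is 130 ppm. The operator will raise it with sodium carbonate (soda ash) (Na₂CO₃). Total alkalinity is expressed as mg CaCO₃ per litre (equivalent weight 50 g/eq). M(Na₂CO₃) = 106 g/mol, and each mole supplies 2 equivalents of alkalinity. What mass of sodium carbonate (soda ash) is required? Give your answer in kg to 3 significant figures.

52.2 kg

Alkalinity to add: (130 − 69) = 61 mg/L as CaCO₃ × 808,000 L = 49,290 g as CaCO₃.
Equivalents: 49,290 g ÷ 50 g/eq = 985.8 eq.
Each mole of Na₂CO₃ supplies 2 eq, so 985.8 / 2 = 492.9 mol.
Mass: 492.9 mol × 106 g/mol = 52,250 g.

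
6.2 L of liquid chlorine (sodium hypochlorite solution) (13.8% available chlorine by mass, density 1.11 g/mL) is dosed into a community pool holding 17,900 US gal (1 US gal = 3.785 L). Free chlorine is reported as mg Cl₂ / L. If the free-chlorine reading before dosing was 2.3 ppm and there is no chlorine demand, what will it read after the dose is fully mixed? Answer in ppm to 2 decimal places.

Volume: 17,900 US gal × 3.785 L/gal = 67,752 L.
Mass of solution: 6.2 L × 1000 mL/L × 1.11 g/mL = 6882 g.
Available chlorine delivered: 6882 g × 0.138 = 949.7 g as Cl₂.
Concentration rise: 949.7 g / 67,752 L = 14.02 mg/L = 14.02 ppm.
Final FC: 2.3 + 14.02 = 16.32 ppm.

16.32 ppm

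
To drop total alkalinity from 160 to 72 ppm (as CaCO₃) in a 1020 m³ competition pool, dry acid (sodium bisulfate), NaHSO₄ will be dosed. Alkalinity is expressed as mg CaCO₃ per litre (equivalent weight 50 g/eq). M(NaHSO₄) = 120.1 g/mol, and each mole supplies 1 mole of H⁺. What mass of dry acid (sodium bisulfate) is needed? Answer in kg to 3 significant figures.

Volume: 1020 m³ = 1,020,000 L.
Alkalinity to neutralize: (160 − 72) = 88 mg/L as CaCO₃ × 1,020,000 L = 89,760 g as CaCO₃.
Equivalents of H⁺ required: 89,760 ÷ 50 g/eq = 1795 eq = 1795 mol NaHSO₄.
Mass of NaHSO₄: 1795 × 120.1 = 215,600 g.

216 kg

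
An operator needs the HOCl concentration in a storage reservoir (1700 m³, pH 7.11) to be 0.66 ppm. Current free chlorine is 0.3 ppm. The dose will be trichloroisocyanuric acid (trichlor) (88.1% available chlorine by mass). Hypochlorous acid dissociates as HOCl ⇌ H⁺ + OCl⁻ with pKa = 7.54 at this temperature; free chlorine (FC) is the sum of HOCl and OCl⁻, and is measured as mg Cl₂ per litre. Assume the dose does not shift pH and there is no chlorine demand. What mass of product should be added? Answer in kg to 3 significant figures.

1.17 kg

Volume: 1700 m³ = 1,700,000 L.
[OCl⁻]/[HOCl] = 10^(pH − pKa) = 10^(7.11 − 7.54) = 0.3715; fraction as HOCl = 1/(1 + 0.3715) = 0.7291.
Free chlorine required for 0.66 ppm HOCl: 0.66 / 0.7291 = 0.9052 ppm.
FC to add: 0.9052 − 0.3 = 0.6052 mg/L as Cl₂.
Cl₂ equivalent: 0.6052 mg/L × 1,700,000 L = 1029 g.
Product at 88.1% available Cl: 1029 / 0.881 = 1168 g.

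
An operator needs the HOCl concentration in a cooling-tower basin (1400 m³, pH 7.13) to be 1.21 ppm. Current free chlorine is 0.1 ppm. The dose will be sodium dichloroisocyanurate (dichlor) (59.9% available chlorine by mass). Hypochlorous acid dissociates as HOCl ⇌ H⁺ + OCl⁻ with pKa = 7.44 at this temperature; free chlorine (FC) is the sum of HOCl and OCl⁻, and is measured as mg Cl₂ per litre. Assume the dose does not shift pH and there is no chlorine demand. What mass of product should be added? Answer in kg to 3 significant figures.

3.98 kg

Volume: 1400 m³ = 1,400,000 L.
[OCl⁻]/[HOCl] = 10^(pH − pKa) = 10^(7.13 − 7.44) = 0.4898; fraction as HOCl = 1/(1 + 0.4898) = 0.6712.
Free chlorine required for 1.21 ppm HOCl: 1.21 / 0.6712 = 1.803 ppm.
FC to add: 1.803 − 0.1 = 1.703 mg/L as Cl₂.
Cl₂ equivalent: 1.703 mg/L × 1,400,000 L = 2384 g.
Product at 59.9% available Cl: 2384 / 0.599 = 3979 g.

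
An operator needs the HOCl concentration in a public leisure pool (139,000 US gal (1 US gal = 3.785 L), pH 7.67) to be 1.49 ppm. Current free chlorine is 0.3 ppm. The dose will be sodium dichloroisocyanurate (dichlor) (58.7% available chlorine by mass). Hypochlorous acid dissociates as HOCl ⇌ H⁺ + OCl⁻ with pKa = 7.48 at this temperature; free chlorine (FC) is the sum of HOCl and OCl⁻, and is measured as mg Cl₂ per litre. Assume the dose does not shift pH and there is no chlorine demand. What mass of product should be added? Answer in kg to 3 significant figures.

3.13 kg

Volume: 139,000 US gal × 3.785 L/gal = 526,115 L.
[OCl⁻]/[HOCl] = 10^(pH − pKa) = 10^(7.67 − 7.48) = 1.549; fraction as HOCl = 1/(1 + 1.549) = 0.3923.
Free chlorine required for 1.49 ppm HOCl: 1.49 / 0.3923 = 3.798 ppm.
FC to add: 3.798 − 0.3 = 3.498 mg/L as Cl₂.
Cl₂ equivalent: 3.498 mg/L × 526,115 L = 1840 g.
Product at 58.7% available Cl: 1840 / 0.587 = 3135 g.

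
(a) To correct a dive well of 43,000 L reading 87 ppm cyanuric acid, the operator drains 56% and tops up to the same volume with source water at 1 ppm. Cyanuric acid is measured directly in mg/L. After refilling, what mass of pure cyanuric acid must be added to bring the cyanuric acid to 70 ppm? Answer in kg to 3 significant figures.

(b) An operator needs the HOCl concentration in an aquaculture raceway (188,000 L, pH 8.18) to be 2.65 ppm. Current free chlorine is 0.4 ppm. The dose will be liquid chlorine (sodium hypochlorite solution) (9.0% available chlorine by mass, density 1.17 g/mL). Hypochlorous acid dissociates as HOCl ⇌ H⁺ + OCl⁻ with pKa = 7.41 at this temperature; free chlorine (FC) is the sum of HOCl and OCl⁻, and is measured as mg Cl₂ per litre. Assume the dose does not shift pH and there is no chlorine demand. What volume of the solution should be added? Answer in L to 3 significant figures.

(a) 1.34 kg; (b) 31.9 L

(a) After draining 56% and refilling: 87 × 0.44 + 1 × 0.56 = 38.84 ppm.
(a) Deficit to target: 70 − 38.84 = 31.16 mg/L.
(a) Mass: 31.16 mg/L × 43,000 L = 1340 g cyanuric acid.

(b) [OCl⁻]/[HOCl] = 10^(pH − pKa) = 10^(8.18 − 7.41) = 5.888; fraction as HOCl = 1/(1 + 5.888) = 0.1452.
(b) Free chlorine required for 2.65 ppm HOCl: 2.65 / 0.1452 = 18.25 ppm.
(b) FC to add: 18.25 − 0.4 = 17.85 mg/L as Cl₂.
(b) Cl₂ equivalent: 17.85 mg/L × 188,000 L = 3357 g.
(b) Product at 9.0% available Cl: 3357 / 0.09 = 37,300 g.
(b) Volume: 37,300 g ÷ 1.17 g/mL = 31,880 mL.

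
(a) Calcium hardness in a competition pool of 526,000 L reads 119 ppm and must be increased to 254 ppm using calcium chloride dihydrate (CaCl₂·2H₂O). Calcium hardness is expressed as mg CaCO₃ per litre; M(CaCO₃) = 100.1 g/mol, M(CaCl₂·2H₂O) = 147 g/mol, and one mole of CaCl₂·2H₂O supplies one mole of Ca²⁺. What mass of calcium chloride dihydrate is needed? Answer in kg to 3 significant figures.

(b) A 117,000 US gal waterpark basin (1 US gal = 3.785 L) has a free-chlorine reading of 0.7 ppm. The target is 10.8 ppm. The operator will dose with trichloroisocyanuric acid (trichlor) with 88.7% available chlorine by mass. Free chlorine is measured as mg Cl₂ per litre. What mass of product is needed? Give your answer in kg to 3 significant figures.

(a) 104 kg; (b) 5.04 kg

(a) Hardness to add: (254 − 119) = 135 mg/L as CaCO₃ × 526,000 L = 71,010 g as CaCO₃.
(a) Moles of Ca²⁺ (1 mol Ca²⁺ ≡ 1 mol CaCO₃): 71,010 / 100.1 g/mol = 709.4 mol.
(a) Mass of CaCl₂·2H₂O: 709.4 × 147 = 104,300 g.

(b) Volume: 117,000 US gal × 3.785 L/gal = 442,845 L.
(b) Chlorine deficit: 10.8 − 0.7 = 10.1 ppm = 10.1 mg/L as Cl₂.
(b) Cl₂ equivalent needed: 10.1 mg/L × 442,845 L = 4,473,000 mg = 4473 g.
(b) Product at 88.7% available chlorine: 4473 / 0.887 = 5043 g.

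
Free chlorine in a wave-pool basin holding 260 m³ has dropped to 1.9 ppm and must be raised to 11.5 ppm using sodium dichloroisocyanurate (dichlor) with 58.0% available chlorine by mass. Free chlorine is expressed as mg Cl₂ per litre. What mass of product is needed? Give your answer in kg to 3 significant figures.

4.30 kg

Volume: 260 m³ = 260,000 L.
Chlorine deficit: 11.5 − 1.9 = 9.6 ppm = 9.6 mg/L as Cl₂.
Cl₂ equivalent needed: 9.6 mg/L × 260,000 L = 2,496,000 mg = 2496 g.
Product at 58.0% available chlorine: 2496 / 0.58 = 4303 g.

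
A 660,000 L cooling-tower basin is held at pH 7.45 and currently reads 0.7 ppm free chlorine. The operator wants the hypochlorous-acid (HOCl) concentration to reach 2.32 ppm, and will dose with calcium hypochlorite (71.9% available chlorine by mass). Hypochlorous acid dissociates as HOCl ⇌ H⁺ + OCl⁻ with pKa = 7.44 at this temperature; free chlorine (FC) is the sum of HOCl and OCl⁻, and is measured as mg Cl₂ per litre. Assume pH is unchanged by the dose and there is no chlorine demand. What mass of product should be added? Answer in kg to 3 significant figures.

[OCl⁻]/[HOCl] = 10^(pH − pKa) = 10^(7.45 − 7.44) = 1.023; fraction as HOCl = 1/(1 + 1.023) = 0.4942.
Free chlorine required for 2.32 ppm HOCl: 2.32 / 0.4942 = 4.694 ppm.
FC to add: 4.694 − 0.7 = 3.994 mg/L as Cl₂.
Cl₂ equivalent: 3.994 mg/L × 660,000 L = 2636 g.
Product at 71.9% available Cl: 2636 / 0.719 = 3666 g.

3.67 kg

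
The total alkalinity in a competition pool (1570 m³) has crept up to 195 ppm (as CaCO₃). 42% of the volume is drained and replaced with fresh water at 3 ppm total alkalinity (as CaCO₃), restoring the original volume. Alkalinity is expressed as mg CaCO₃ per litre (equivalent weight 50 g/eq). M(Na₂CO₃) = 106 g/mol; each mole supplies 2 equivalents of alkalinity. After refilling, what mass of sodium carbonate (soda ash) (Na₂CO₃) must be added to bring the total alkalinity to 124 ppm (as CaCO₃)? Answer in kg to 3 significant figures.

Volume: 1570 m³ = 1,570,000 L.
After draining 42% and refilling: 195 × 0.58 + 3 × 0.42 = 114.36 ppm.
Deficit to target: 124 − 114.36 = 9.64 mg/L.
As CaCO₃: 9.64 mg/L × 1,570,000 L = 15,130 g; ÷ 50 g/eq ÷ 2 = 151.3 mol Na₂CO₃.
Mass: 151.3 × 106 = 16,040 g.

16.0 kg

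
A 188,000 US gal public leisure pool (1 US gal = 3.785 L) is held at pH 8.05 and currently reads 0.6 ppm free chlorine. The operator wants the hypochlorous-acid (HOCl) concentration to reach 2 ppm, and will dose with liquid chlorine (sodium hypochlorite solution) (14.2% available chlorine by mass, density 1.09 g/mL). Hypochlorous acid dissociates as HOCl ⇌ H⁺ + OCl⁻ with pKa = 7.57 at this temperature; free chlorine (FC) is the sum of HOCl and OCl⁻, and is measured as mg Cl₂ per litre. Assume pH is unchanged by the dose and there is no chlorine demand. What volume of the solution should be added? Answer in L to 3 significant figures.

Volume: 188,000 US gal × 3.785 L/gal = 711,580 L.
[OCl⁻]/[HOCl] = 10^(pH − pKa) = 10^(8.05 − 7.57) = 3.02; fraction as HOCl = 1/(1 + 3.02) = 0.2488.
Free chlorine required for 2 ppm HOCl: 2 / 0.2488 = 8.04 ppm.
FC to add: 8.04 − 0.6 = 7.44 mg/L as Cl₂.
Cl₂ equivalent: 7.44 mg/L × 711,580 L = 5294 g.
Product at 14.2% available Cl: 5294 / 0.142 = 37,280 g.
Volume: 37,280 g ÷ 1.09 g/mL = 34,200 mL.

34.2 L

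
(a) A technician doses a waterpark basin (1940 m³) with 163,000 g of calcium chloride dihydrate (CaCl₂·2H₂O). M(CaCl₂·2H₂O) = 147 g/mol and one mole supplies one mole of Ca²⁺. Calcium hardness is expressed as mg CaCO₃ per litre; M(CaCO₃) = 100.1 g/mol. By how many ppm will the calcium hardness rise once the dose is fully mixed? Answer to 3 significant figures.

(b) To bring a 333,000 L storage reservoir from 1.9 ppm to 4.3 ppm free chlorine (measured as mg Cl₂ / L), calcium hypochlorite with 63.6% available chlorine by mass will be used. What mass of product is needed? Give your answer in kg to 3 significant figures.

(a) 57.2 ppm; (b) 1.26 kg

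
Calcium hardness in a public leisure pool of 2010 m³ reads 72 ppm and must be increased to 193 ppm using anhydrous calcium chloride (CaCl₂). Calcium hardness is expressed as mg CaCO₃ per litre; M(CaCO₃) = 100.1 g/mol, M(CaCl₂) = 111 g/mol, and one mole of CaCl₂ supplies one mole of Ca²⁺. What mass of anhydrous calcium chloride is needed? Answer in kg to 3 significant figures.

270 kg

Volume: 2010 m³ = 2,010,000 L.
Hardness to add: (193 − 72) = 121 mg/L as CaCO₃ × 2,010,000 L = 243,200 g as CaCO₃.
Moles of Ca²⁺ (1 mol Ca²⁺ ≡ 1 mol CaCO₃): 243,200 / 100.1 g/mol = 2430 mol.
Mass of CaCl₂: 2430 × 111 = 269,700 g.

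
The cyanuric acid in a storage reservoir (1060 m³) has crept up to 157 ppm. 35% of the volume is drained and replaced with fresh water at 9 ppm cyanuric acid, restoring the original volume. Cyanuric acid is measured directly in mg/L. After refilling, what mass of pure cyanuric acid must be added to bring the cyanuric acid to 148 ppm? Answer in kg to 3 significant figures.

Volume: 1060 m³ = 1,060,000 L.
After draining 35% and refilling: 157 × 0.65 + 9 × 0.35 = 105.2 ppm.
Deficit to target: 148 − 105.2 = 42.8 mg/L.
Mass: 42.8 mg/L × 1,060,000 L = 45,370 g cyanuric acid.

45.4 kg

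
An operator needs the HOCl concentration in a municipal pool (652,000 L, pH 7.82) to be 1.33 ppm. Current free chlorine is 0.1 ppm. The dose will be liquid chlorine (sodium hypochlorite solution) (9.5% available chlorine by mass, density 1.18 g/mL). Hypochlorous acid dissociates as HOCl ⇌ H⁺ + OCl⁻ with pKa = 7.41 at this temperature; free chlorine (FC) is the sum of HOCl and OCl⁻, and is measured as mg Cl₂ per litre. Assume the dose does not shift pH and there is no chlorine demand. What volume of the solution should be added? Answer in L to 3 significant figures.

27.0 L

[OCl⁻]/[HOCl] = 10^(pH − pKa) = 10^(7.82 − 7.41) = 2.57; fraction as HOCl = 1/(1 + 2.57) = 0.2801.
Free chlorine required for 1.33 ppm HOCl: 1.33 / 0.2801 = 4.749 ppm.
FC to add: 4.749 − 0.1 = 4.649 mg/L as Cl₂.
Cl₂ equivalent: 4.649 mg/L × 652,000 L = 3031 g.
Product at 9.5% available Cl: 3031 / 0.095 = 31,900 g.
Volume: 31,900 g ÷ 1.18 g/mL = 27,040 mL.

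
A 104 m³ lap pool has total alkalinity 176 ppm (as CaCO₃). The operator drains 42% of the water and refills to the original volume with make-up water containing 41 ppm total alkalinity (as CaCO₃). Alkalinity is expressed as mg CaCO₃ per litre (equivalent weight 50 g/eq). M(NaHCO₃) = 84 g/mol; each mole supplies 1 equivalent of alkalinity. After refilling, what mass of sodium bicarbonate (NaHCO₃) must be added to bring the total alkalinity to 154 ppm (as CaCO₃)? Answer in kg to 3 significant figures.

6.06 kg

Volume: 104 m³ = 104,000 L.
After draining 42% and refilling: 176 × 0.58 + 41 × 0.42 = 119.3 ppm.
Deficit to target: 154 − 119.3 = 34.7 mg/L.
As CaCO₃: 34.7 mg/L × 104,000 L = 3609 g; ÷ 50 g/eq ÷ 1 = 72.18 mol NaHCO₃.
Mass: 72.18 × 84 = 6063 g.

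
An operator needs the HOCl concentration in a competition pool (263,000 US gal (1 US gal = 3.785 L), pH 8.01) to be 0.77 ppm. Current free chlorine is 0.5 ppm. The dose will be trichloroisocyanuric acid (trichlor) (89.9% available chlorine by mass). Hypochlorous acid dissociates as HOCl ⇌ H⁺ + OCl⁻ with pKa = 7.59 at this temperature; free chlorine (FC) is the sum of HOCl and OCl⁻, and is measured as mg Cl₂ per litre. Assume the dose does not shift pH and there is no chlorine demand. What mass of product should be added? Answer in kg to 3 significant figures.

2.54 kg

Volume: 263,000 US gal × 3.785 L/gal = 995,455 L.
[OCl⁻]/[HOCl] = 10^(pH − pKa) = 10^(8.01 − 7.59) = 2.63; fraction as HOCl = 1/(1 + 2.63) = 0.2755.
Free chlorine required for 0.77 ppm HOCl: 0.77 / 0.2755 = 2.795 ppm.
FC to add: 2.795 − 0.5 = 2.295 mg/L as Cl₂.
Cl₂ equivalent: 2.295 mg/L × 995,455 L = 2285 g.
Product at 89.9% available Cl: 2285 / 0.899 = 2542 g.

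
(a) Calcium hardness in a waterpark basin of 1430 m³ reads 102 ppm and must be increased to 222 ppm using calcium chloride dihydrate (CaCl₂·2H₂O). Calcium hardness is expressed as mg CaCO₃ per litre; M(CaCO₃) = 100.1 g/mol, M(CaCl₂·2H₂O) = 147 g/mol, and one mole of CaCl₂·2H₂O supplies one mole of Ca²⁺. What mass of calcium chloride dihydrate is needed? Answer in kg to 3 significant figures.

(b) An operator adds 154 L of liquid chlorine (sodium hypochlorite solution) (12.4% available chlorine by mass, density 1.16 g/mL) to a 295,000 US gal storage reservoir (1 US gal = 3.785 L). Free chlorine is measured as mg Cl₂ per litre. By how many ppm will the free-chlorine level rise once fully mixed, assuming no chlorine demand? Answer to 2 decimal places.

(a) Volume: 1430 m³ = 1,430,000 L.
(a) Hardness to add: (222 − 102) = 120 mg/L as CaCO₃ × 1,430,000 L = 171,600 g as CaCO₃.
(a) Moles of Ca²⁺ (1 mol Ca²⁺ ≡ 1 mol CaCO₃): 171,600 / 100.1 g/mol = 1714 mol.
(a) Mass of CaCl₂·2H₂O: 1714 × 147 = 252,000 g.

(b) Volume: 295,000 US gal × 3.785 L/gal = 1,116,575 L.
(b) Mass of solution: 154 L × 1000 mL/L × 1.16 g/mL = 178,600 g.
(b) Available chlorine delivered: 178,600 g × 0.124 = 22,150 g as Cl₂.
(b) Concentration rise: 22,150 g / 1,116,575 L = 19.84 mg/L = 19.84 ppm.

(a) 252 kg; (b) 19.84 ppm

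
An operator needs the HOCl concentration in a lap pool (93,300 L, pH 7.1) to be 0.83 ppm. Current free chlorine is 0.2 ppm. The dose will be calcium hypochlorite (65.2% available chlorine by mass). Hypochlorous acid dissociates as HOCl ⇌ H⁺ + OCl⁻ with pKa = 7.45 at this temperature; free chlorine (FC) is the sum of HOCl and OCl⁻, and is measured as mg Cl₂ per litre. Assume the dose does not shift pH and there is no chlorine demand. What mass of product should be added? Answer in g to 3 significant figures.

[OCl⁻]/[HOCl] = 10^(pH − pKa) = 10^(7.1 − 7.45) = 0.4467; fraction as HOCl = 1/(1 + 0.4467) = 0.6912.
Free chlorine required for 0.83 ppm HOCl: 0.83 / 0.6912 = 1.201 ppm.
FC to add: 1.201 − 0.2 = 1.001 mg/L as Cl₂.
Cl₂ equivalent: 1.001 mg/L × 93,300 L = 93.37 g.
Product at 65.2% available Cl: 93.37 / 0.652 = 143.2 g.

143 g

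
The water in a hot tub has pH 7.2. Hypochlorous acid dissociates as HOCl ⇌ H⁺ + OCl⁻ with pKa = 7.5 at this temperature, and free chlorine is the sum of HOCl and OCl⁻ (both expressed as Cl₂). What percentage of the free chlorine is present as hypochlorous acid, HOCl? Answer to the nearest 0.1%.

[OCl⁻]/[HOCl] = 10^(pH − pKa) = 10^(7.2 − 7.5) = 10^-0.30 = 0.5012.
Fraction as HOCl = 1 / (1 + 0.5012) = 0.6661.

66.6%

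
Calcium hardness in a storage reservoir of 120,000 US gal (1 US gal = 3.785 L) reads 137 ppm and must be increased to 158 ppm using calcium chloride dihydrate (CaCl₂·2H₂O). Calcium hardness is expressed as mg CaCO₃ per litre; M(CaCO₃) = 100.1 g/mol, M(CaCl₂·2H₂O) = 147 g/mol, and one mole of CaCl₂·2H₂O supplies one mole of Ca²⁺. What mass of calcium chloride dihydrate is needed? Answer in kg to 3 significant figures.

Volume: 120,000 US gal × 3.785 L/gal = 454,200 L.
Hardness to add: (158 − 137) = 21 mg/L as CaCO₃ × 454,200 L = 9538 g as CaCO₃.
Moles of Ca²⁺ (1 mol Ca²⁺ ≡ 1 mol CaCO₃): 9538 / 100.1 g/mol = 95.29 mol.
Mass of CaCl₂·2H₂O: 95.29 × 147 = 14,010 g.

14.0 kg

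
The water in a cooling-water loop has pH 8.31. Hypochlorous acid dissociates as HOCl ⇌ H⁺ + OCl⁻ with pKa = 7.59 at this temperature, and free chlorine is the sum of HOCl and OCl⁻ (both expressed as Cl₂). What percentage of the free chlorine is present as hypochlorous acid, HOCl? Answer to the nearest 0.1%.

[OCl⁻]/[HOCl] = 10^(pH − pKa) = 10^(8.31 − 7.59) = 10^0.72 = 5.248.
Fraction as HOCl = 1 / (1 + 5.248) = 0.16.

16.0%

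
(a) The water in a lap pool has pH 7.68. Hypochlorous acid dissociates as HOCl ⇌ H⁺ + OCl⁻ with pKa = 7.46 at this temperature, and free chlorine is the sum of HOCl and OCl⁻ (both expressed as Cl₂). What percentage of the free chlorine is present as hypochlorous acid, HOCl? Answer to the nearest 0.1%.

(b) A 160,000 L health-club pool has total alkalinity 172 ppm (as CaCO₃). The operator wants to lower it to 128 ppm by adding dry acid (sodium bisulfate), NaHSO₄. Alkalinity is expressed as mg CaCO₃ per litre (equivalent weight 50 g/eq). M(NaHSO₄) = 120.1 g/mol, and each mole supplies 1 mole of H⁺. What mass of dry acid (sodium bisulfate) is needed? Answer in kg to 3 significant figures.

(a) 37.6%; (b) 16.9 kg

(a) [OCl⁻]/[HOCl] = 10^(pH − pKa) = 10^(7.68 − 7.46) = 10^0.22 = 1.66.
(a) Fraction as HOCl = 1 / (1 + 1.66) = 0.376.

(b) Alkalinity to neutralize: (172 − 128) = 44 mg/L as CaCO₃ × 160,000 L = 7040 g as CaCO₃.
(b) Equivalents of H⁺ required: 7040 ÷ 50 g/eq = 140.8 eq = 140.8 mol NaHSO₄.
(b) Mass of NaHSO₄: 140.8 × 120.1 = 16,910 g.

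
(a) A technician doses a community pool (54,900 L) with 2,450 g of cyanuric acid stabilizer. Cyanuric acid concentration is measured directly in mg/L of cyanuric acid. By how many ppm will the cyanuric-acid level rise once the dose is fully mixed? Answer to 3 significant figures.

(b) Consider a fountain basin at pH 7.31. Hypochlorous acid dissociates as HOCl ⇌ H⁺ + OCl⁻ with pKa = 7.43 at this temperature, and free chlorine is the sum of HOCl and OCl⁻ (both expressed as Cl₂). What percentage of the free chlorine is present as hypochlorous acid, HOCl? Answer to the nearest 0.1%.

(a) 44.6 ppm; (b) 56.9%

(a) Rise: 2,450 g / 54,900 L × 1000 = 44.63 mg/L.

(b) [OCl⁻]/[HOCl] = 10^(pH − pKa) = 10^(7.31 − 7.43) = 10^-0.12 = 0.7586.
(b) Fraction as HOCl = 1 / (1 + 0.7586) = 0.5686.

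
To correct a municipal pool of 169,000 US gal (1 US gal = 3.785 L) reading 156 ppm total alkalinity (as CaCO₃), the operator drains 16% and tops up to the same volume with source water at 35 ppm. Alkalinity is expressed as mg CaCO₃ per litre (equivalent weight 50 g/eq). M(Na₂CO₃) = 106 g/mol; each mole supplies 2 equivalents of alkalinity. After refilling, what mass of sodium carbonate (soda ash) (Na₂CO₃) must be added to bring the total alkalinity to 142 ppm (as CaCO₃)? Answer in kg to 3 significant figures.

Volume: 169,000 US gal × 3.785 L/gal = 639,665 L.
After draining 16% and refilling: 156 × 0.84 + 35 × 0.16 = 136.64 ppm.
Deficit to target: 142 − 136.64 = 5.36 mg/L.
As CaCO₃: 5.36 mg/L × 639,665 L = 3429 g; ÷ 50 g/eq ÷ 2 = 34.29 mol Na₂CO₃.
Mass: 34.29 × 106 = 3634 g.

3.63 kg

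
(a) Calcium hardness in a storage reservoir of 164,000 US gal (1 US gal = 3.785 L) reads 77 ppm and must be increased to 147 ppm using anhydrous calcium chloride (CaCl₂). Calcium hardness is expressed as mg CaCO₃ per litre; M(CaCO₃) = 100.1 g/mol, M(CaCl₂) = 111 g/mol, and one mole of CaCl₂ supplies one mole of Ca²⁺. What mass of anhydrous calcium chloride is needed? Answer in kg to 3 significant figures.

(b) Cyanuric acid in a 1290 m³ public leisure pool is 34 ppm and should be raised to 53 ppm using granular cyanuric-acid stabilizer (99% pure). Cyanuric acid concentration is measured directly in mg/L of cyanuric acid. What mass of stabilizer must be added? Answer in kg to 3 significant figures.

(a) Volume: 164,000 US gal × 3.785 L/gal = 620,740 L.
(a) Hardness to add: (147 − 77) = 70 mg/L as CaCO₃ × 620,740 L = 43,450 g as CaCO₃.
(a) Moles of Ca²⁺ (1 mol Ca²⁺ ≡ 1 mol CaCO₃): 43,450 / 100.1 g/mol = 434.1 mol.
(a) Mass of CaCl₂: 434.1 × 111 = 48,180 g.

(b) Volume: 1290 m³ = 1,290,000 L.
(b) CYA to add: (53 − 34) = 19 mg/L × 1,290,000 L = 24,510 g cyanuric acid.
(b) At 99% purity: 24,510 / 0.99 = 24,760 g product.

(a) 48.2 kg; (b) 24.8 kg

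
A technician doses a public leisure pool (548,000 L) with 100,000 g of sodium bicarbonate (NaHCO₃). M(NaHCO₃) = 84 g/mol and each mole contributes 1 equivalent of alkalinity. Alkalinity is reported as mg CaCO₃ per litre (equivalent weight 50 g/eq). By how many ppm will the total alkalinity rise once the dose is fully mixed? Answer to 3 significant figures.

Moles of NaHCO₃: 100,000 g ÷ 84 g/mol = 1190 mol → 1190 eq of alkalinity.
As CaCO₃: 1190 eq × 50 g/eq = 59,520 g.
Rise: 59,520 g / 548,000 L × 1000 = 108.6 mg/L.

109 ppm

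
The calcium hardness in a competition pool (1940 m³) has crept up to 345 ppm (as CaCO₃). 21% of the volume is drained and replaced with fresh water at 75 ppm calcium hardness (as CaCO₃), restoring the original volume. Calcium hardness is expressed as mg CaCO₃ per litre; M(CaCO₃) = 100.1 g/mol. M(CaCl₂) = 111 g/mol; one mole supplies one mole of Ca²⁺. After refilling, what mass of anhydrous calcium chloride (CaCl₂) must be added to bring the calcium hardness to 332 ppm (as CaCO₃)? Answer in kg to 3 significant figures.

94.0 kg

Volume: 1940 m³ = 1,940,000 L.
After draining 21% and refilling: 345 × 0.79 + 75 × 0.21 = 288.3 ppm.
Deficit to target: 332 − 288.3 = 43.7 mg/L.
As CaCO₃: 43.7 mg/L × 1,940,000 L = 84,780 g; ÷ 100.1 = 846.9 mol Ca²⁺.
Mass: 846.9 × 111 = 94,010 g.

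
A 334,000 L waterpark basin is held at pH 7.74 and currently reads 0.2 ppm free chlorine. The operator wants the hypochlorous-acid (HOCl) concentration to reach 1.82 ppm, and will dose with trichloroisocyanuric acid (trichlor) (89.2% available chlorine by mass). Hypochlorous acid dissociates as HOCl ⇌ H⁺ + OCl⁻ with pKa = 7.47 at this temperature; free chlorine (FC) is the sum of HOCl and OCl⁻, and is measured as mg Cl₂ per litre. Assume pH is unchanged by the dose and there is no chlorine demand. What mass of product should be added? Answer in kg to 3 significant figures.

1.88 kg

[OCl⁻]/[HOCl] = 10^(pH − pKa) = 10^(7.74 − 7.47) = 1.862; fraction as HOCl = 1/(1 + 1.862) = 0.3494.
Free chlorine required for 1.82 ppm HOCl: 1.82 / 0.3494 = 5.209 ppm.
FC to add: 5.209 − 0.2 = 5.009 mg/L as Cl₂.
Cl₂ equivalent: 5.009 mg/L × 334,000 L = 1673 g.
Product at 89.2% available Cl: 1673 / 0.892 = 1876 g.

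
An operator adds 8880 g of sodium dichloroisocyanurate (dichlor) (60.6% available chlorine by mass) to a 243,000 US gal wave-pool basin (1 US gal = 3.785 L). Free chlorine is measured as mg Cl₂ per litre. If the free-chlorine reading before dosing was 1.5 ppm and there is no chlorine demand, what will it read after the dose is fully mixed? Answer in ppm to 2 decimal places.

Volume: 243,000 US gal × 3.785 L/gal = 919,755 L.
Available chlorine delivered: 8880 g × 0.606 = 5381 g as Cl₂.
Concentration rise: 5381 g / 919,755 L = 5.851 mg/L = 5.85 ppm.
Final FC: 1.5 + 5.85 = 7.35 ppm.

7.35 ppm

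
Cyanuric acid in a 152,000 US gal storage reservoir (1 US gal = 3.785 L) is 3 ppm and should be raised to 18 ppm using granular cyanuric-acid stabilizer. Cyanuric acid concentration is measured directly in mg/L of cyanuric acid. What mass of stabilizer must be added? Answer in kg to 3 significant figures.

8.63 kg

Volume: 152,000 US gal × 3.785 L/gal = 575,320 L.
CYA to add: (18 − 3) = 15 mg/L × 575,320 L = 8630 g cyanuric acid.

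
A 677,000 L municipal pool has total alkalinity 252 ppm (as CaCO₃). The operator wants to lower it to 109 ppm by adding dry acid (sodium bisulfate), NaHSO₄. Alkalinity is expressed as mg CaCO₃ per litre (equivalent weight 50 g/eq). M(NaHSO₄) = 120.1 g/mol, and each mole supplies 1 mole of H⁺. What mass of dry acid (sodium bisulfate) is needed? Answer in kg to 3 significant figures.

233 kg

Alkalinity to neutralize: (252 − 109) = 143 mg/L as CaCO₃ × 677,000 L = 96,810 g as CaCO₃.
Equivalents of H⁺ required: 96,810 ÷ 50 g/eq = 1936 eq = 1936 mol NaHSO₄.
Mass of NaHSO₄: 1936 × 120.1 = 232,500 g.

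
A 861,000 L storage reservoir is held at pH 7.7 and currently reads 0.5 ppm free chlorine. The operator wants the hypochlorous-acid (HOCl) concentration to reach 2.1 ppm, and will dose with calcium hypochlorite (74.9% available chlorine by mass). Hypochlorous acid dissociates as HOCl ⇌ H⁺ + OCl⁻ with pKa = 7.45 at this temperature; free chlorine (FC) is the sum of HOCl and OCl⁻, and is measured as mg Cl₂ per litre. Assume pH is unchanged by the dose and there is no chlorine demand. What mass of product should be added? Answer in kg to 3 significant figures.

[OCl⁻]/[HOCl] = 10^(pH − pKa) = 10^(7.7 − 7.45) = 1.778; fraction as HOCl = 1/(1 + 1.778) = 0.3599.
Free chlorine required for 2.1 ppm HOCl: 2.1 / 0.3599 = 5.834 ppm.
FC to add: 5.834 − 0.5 = 5.334 mg/L as Cl₂.
Cl₂ equivalent: 5.334 mg/L × 861,000 L = 4593 g.
Product at 74.9% available Cl: 4593 / 0.749 = 6132 g.

6.13 kg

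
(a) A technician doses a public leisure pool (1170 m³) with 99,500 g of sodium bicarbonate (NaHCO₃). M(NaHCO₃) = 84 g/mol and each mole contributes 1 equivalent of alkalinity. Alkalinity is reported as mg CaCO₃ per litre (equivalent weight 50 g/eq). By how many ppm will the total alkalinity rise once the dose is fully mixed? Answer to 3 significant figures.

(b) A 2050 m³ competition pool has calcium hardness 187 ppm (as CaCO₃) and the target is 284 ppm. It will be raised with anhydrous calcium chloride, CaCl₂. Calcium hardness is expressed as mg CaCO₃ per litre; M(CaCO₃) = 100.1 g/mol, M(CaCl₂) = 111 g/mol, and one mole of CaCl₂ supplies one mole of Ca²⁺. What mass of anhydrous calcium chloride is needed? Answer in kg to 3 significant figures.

(a) Volume: 1170 m³ = 1,170,000 L.
(a) Moles of NaHCO₃: 99,500 g ÷ 84 g/mol = 1185 mol → 1185 eq of alkalinity.
(a) As CaCO₃: 1185 eq × 50 g/eq = 59,230 g.
(a) Rise: 59,230 g / 1,170,000 L × 1000 = 50.62 mg/L.

(b) Volume: 2050 m³ = 2,050,000 L.
(b) Hardness to add: (284 − 187) = 97 mg/L as CaCO₃ × 2,050,000 L = 198,800 g as CaCO₃.
(b) Moles of Ca²⁺ (1 mol Ca²⁺ ≡ 1 mol CaCO₃): 198,800 / 100.1 g/mol = 1987 mol.
(b) Mass of CaCl₂: 1987 × 111 = 220,500 g.

(a) 50.6 ppm; (b) 221 kg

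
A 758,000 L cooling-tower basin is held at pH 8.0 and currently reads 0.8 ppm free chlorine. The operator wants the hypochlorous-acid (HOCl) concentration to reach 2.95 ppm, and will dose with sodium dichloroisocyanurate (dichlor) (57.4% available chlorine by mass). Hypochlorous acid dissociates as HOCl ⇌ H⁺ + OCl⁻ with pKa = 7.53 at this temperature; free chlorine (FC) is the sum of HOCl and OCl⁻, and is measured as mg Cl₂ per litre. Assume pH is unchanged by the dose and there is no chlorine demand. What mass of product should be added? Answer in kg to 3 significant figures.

[OCl⁻]/[HOCl] = 10^(pH − pKa) = 10^(8.0 − 7.53) = 2.951; fraction as HOCl = 1/(1 + 2.951) = 0.2531.
Free chlorine required for 2.95 ppm HOCl: 2.95 / 0.2531 = 11.66 ppm.
FC to add: 11.66 − 0.8 = 10.86 mg/L as Cl₂.
Cl₂ equivalent: 10.86 mg/L × 758,000 L = 8229 g.
Product at 57.4% available Cl: 8229 / 0.574 = 14,340 g.

14.3 kg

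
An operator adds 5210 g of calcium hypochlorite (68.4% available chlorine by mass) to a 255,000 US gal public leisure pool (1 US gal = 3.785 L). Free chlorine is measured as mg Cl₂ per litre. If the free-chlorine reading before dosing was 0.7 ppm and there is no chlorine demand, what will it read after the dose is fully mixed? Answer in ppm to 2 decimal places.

4.39 ppm

Volume: 255,000 US gal × 3.785 L/gal = 965,175 L.
Available chlorine delivered: 5210 g × 0.684 = 3564 g as Cl₂.
Concentration rise: 3564 g / 965,175 L = 3.692 mg/L = 3.69 ppm.
Final FC: 0.7 + 3.69 = 4.39 ppm.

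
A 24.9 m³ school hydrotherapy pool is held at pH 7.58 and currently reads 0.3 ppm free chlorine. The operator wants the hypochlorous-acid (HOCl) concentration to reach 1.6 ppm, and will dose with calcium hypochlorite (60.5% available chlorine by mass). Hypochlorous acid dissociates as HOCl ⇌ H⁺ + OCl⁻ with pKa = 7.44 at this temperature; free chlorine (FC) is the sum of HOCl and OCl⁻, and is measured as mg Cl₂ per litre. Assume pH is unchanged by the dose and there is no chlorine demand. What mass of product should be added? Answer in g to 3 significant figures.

144 g

Volume: 24.9 m³ = 24,900 L.
[OCl⁻]/[HOCl] = 10^(pH − pKa) = 10^(7.58 − 7.44) = 1.38; fraction as HOCl = 1/(1 + 1.38) = 0.4201.
Free chlorine required for 1.6 ppm HOCl: 1.6 / 0.4201 = 3.809 ppm.
FC to add: 3.809 − 0.3 = 3.509 mg/L as Cl₂.
Cl₂ equivalent: 3.509 mg/L × 24,900 L = 87.36 g.
Product at 60.5% available Cl: 87.36 / 0.605 = 144.4 g.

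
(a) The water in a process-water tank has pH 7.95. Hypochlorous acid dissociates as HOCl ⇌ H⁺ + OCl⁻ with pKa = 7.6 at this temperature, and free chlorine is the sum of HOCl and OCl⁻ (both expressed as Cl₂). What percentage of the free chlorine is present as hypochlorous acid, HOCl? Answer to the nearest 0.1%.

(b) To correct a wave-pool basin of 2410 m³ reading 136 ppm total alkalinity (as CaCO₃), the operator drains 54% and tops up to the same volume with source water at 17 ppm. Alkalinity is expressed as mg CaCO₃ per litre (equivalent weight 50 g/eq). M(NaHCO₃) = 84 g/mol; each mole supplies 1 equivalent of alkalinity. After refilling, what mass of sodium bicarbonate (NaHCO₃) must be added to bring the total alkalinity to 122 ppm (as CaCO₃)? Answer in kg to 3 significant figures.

(a) [OCl⁻]/[HOCl] = 10^(pH − pKa) = 10^(7.95 − 7.6) = 10^0.35 = 2.239.
(a) Fraction as HOCl = 1 / (1 + 2.239) = 0.3088.

(b) Volume: 2410 m³ = 2,410,000 L.
(b) After draining 54% and refilling: 136 × 0.46 + 17 × 0.54 = 71.74 ppm.
(b) Deficit to target: 122 − 71.74 = 50.26 mg/L.
(b) As CaCO₃: 50.26 mg/L × 2,410,000 L = 121,100 g; ÷ 50 g/eq ÷ 1 = 2423 mol NaHCO₃.
(b) Mass: 2423 × 84 = 203,500 g.

(a) 30.9%; (b) 203 kg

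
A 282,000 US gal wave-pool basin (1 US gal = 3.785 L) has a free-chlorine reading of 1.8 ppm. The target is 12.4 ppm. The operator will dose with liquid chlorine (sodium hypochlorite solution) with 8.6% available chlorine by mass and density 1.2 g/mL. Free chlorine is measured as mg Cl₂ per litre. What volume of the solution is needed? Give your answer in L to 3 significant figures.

110 L

Volume: 282,000 US gal × 3.785 L/gal = 1,067,370 L.
Chlorine deficit: 12.4 − 1.8 = 10.6 ppm = 10.6 mg/L as Cl₂.
Cl₂ equivalent needed: 10.6 mg/L × 1,067,370 L = 11,310,000 mg = 11,310 g.
Product at 8.6% available chlorine: 11,310 / 0.086 = 131,600 g.
Volume at density 1.2 g/mL: 131,600 g ÷ 1.2 g/mL = 109,600 mL.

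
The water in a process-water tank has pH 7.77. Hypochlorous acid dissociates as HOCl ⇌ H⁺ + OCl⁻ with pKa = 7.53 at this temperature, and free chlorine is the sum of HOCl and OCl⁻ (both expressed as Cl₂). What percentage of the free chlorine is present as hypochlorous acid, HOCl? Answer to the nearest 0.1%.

36.5%

[OCl⁻]/[HOCl] = 10^(pH − pKa) = 10^(7.77 − 7.53) = 10^0.24 = 1.738.
Fraction as HOCl = 1 / (1 + 1.738) = 0.3653.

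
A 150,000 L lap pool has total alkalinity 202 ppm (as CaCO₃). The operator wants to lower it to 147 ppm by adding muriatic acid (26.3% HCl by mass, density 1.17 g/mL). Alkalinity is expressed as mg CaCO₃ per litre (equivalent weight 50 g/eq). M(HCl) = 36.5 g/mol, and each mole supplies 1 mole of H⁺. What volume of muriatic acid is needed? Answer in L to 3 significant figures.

19.6 L

Alkalinity to neutralize: (202 − 147) = 55 mg/L as CaCO₃ × 150,000 L = 8250 g as CaCO₃.
Equivalents of H⁺ required: 8250 ÷ 50 g/eq = 165 eq = 165 mol HCl.
Mass of HCl: 165 × 36.5 = 6022 g.
Mass of 26.3% solution: 6022 / 0.263 = 22,900 g.
Volume: 22,900 g ÷ 1.17 g/mL = 19,570 mL.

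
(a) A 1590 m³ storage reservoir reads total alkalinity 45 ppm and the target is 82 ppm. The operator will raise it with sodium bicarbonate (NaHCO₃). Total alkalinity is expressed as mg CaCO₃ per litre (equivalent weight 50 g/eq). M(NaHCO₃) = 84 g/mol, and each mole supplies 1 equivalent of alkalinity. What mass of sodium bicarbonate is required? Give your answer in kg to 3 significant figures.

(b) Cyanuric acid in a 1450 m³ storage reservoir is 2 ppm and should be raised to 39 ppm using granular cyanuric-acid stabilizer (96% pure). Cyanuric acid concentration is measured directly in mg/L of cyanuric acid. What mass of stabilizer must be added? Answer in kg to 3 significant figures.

(a) Volume: 1590 m³ = 1,590,000 L.
(a) Alkalinity to add: (82 − 45) = 37 mg/L as CaCO₃ × 1,590,000 L = 58,830 g as CaCO₃.
(a) Equivalents: 58,830 g ÷ 50 g/eq = 1177 eq.
(a) NaHCO₃ supplies 1 eq per mole → 1177 mol.
(a) Mass: 1177 mol × 84 g/mol = 98,830 g.

(b) Volume: 1450 m³ = 1,450,000 L.
(b) CYA to add: (39 − 2) = 37 mg/L × 1,450,000 L = 53,650 g cyanuric acid.
(b) At 96% purity: 53,650 / 0.96 = 55,890 g product.

(a) 98.8 kg; (b) 55.9 kg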